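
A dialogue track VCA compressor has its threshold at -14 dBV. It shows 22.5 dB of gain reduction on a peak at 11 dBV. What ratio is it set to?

10:1

Input overshoot = 11 − (-14) = 25 dB.
Output overshoot = 25 − 22.5 = 2.5 dB.
Ratio = input overshoot / output overshoot = 25 / 2.5 = 10.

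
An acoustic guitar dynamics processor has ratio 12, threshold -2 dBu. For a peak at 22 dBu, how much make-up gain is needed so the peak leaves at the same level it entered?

22 dB

The peak compresses to -2 + 24/12 = 0 dBu.
To reach 22 dBu requires 22 − 0 = 22 dB of make-up.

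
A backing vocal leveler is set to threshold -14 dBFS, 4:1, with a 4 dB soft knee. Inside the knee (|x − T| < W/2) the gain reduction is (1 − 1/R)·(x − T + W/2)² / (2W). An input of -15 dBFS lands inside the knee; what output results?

x − T + W/2 = -15 − (-14) + 2 = 1.
GR = (1 − 1/4) × 1² / 8 = 0.75 × 1 / 8 = 0.09375 dB.
Output = -15 − 0.09375 = -15.09375 dBFS.

-15.09375 dBFS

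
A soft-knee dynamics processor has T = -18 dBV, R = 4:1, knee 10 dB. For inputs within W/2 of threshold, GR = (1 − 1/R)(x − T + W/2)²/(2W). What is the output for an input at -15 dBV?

x − T + W/2 = -15 − (-18) + 5 = 8.
GR = (1 − 1/4) × 8² / 20 = 0.75 × 64 / 20 = 2.4 dB.
Output = -15 − 2.4 = -17.4 dBV.

-17.4 dBV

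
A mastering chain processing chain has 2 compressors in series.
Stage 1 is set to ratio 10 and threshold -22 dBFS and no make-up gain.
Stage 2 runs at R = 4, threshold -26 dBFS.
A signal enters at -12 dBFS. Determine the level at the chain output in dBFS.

-24.75 dBFS

Stage 1: overshoot 10 dB → 10/10 = 1 dB → -21 dBFS.
Stage 2: 5 dB above -26 dBFS, reduced 4:1 to 1.25 dB above → -24.75 dBFS.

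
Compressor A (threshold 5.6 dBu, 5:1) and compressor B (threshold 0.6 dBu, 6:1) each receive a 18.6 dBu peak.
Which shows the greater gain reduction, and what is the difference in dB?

A: overshoot 13 dB → output overshoot 2.6 dB → GR 10.4 dB.
B: overshoot 18 dB → output overshoot 3 dB → GR 15 dB.
Difference: 4.6 dB in favour of B.

B, by 4.6 dB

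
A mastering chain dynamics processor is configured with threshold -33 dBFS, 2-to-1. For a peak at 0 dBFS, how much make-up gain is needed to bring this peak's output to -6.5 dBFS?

Overshoot 33 dB → 33/2 = 16.5 dB after compression, so the compressed level is -33 + 16.5 = -16.5 dBFS.
Make-up = target − compressed = -6.5 − (-16.5) = 10 dB.

10 dB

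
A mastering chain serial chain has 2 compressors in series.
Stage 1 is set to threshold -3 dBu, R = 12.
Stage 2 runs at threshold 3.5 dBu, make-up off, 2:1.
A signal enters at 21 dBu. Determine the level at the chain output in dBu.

Stage 1: 24 dB above -3 dBu, reduced 12:1 to 2 dB above → -1 dBu.
Stage 2: -1 dBu ≤ 3.5 dBu, so stage 2 doesn't engage; output -1 dBu.

-1 dBu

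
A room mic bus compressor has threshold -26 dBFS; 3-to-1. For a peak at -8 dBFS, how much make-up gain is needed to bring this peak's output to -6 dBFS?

Overshoot 18 dB → 18/3 = 6 dB after compression, so the compressed level is -26 + 6 = -20 dBFS.
Make-up = target − compressed = -6 − (-20) = 14 dB.

14 dB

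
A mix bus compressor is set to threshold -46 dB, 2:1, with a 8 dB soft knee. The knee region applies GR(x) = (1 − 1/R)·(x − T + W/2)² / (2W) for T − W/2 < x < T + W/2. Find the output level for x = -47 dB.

x − T + W/2 = -47 − (-46) + 4 = 3.
GR = (1 − 1/2) × 3² / 16 = 0.5 × 9 / 16 = 0.28125 dB.
Output = -47 − 0.28125 = -47.28125 dB.

-47.28125 dB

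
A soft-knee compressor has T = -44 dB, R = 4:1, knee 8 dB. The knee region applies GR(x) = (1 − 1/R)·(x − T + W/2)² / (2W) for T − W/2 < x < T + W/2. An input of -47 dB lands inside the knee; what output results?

-47.046875 dB

x − T + W/2 = -47 − (-44) + 4 = 1.
GR = (1 − 1/4) × 1² / 16 = 0.75 × 1 / 16 = 0.046875 dB.
Output = -47 − 0.046875 = -47.046875 dB.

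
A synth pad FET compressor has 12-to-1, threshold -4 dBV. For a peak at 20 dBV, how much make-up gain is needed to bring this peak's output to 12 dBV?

14 dB

The peak compresses to -4 + 24/12 = -2 dBV.
To reach 12 dBV requires 12 − (-2) = 14 dB of make-up.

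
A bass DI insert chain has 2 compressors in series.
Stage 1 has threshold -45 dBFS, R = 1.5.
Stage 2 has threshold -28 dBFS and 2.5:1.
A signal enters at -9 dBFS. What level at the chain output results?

Stage 1: 36 dB above -45 dBFS, reduced 1.5:1 to 24 dB above → -21 dBFS.
Stage 2: overshoot 7 dB → 7/2.5 = 2.8 dB → -25.2 dBFS.

-25.2 dBFS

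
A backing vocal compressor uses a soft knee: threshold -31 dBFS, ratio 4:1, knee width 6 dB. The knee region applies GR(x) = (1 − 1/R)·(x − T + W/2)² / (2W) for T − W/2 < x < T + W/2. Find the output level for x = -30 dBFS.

-31 dBFS

x − T + W/2 = -30 − (-31) + 3 = 4.
GR = (1 − 1/4) × 4² / 12 = 0.75 × 16 / 12 = 1 dB.
Output = -30 − 1 = -31 dBFS.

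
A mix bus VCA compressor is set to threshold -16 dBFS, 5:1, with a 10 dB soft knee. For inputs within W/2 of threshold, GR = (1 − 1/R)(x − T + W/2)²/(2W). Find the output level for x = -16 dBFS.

-17 dBFS

x − T + W/2 = -16 − (-16) + 5 = 5.
GR = (1 − 1/5) × 5² / 20 = 0.8 × 25 / 20 = 1 dB.
Output = -16 − 1 = -17 dBFS.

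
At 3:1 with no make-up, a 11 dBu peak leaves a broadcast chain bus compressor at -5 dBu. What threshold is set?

-13 dBu

Gain reduction = 11 − (-5) = 16 dB; output overshoot = GR / (R − 1) = 16 / 2 = 8 dB.
Threshold = output − output overshoot = -5 − 8 = -13 dBu.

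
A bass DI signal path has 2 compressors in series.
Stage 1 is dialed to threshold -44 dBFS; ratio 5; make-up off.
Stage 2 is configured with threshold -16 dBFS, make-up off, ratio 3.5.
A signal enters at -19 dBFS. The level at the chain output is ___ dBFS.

-39 dBFS

Stage 1: -19 dBFS is 25 dB over -44 dBFS; at 5:1 that becomes 5 dB over, giving -39 dBFS.
Stage 2: below threshold (-39 ≤ -16); passes unchanged; output -39 dBFS.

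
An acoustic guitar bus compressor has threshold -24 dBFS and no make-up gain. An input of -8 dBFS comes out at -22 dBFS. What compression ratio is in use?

8:1

Input overshoot = -8 − (-24) = 16 dB; output overshoot = -22 − (-24) = 2 dB.
Ratio = 16 / 2 = 8.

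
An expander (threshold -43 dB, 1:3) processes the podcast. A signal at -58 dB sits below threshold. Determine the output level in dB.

-88 dB

Undershoot = (-43) − (-58) = 15 dB.
At 1:3, that expands to 45 dB under threshold.
Output = -43 − 45 = -88 dB.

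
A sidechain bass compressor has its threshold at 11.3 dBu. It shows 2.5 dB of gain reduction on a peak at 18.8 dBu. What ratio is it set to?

1.5:1

Input overshoot = 18.8 − 11.3 = 7.5 dB.
Output overshoot = 7.5 − 2.5 = 5 dB.
Ratio = input overshoot / output overshoot = 7.5 / 5 = 1.5.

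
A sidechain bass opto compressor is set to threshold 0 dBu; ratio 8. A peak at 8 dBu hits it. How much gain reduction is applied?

7 dB

8 dBu exceeds the threshold by 8 dB.
A 8:1 ratio leaves 1 dB of that excess.
GR = overshoot in − overshoot out = 8 − 1 = 7 dB.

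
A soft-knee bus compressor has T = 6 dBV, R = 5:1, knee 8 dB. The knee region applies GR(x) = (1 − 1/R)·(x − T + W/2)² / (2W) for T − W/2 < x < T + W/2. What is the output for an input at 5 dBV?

4.55 dBV

x − T + W/2 = 5 − 6 + 4 = 3.
GR = (1 − 1/5) × 3² / 16 = 0.8 × 9 / 16 = 0.45 dB.
Output = 5 − 0.45 = 4.55 dBV.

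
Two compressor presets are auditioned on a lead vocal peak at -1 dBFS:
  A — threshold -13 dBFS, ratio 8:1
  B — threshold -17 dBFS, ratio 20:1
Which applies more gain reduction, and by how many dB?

A: overshoot 12 dB → output overshoot 1.5 dB → GR 10.5 dB.
B: overshoot 16 dB → output overshoot 0.8 dB → GR 15.2 dB.
B reduces 4.7 dB more.

B, by 4.7 dB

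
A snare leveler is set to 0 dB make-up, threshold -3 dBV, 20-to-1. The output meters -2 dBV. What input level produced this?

17 dBV

That's 1 dB above the -3 dBV threshold.
Undo the ratio: input overshoot = 1 × 20 = 20 dB, giving input = 17 dBV.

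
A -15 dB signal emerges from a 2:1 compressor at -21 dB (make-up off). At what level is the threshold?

Gain reduction = -15 − (-21) = 6 dB; output overshoot = GR / (R − 1) = 6 / 1 = 6 dB.
Threshold = output − output overshoot = -21 − 6 = -27 dB.

-27 dB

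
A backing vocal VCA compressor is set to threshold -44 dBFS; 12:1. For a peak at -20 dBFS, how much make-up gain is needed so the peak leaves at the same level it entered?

The peak compresses to -44 + 24/12 = -42 dBFS.
To reach -20 dBFS requires -20 − (-42) = 22 dB of make-up.

22 dB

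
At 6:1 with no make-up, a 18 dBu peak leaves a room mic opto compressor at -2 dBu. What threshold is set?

Gain reduction = 18 − (-2) = 20 dB; output overshoot = GR / (R − 1) = 20 / 5 = 4 dB.
Threshold = output − output overshoot = -2 − 4 = -6 dBu.

-6 dBu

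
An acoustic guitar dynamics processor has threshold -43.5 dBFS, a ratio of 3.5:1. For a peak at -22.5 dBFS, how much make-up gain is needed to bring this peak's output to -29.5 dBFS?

8 dB

Without make-up, output = threshold + overshoot/3.5 = -43.5 + 6 = -37.5 dBFS.
Gap to target: 8 dB.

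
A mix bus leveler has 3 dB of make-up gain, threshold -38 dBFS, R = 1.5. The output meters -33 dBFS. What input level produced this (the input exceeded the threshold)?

-35 dBFS

Remove make-up: -33 − 3 = -36 dBFS.
That's 2 dB above the -38 dBFS threshold.
Undo the ratio: input overshoot = 2 × 1.5 = 3 dB, giving input = -35 dBFS.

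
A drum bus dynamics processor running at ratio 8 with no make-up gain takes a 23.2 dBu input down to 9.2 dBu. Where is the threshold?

Gain reduction = 23.2 − 9.2 = 14 dB; output overshoot = GR / (R − 1) = 14 / 7 = 2 dB.
Threshold = output − output overshoot = 9.2 − 2 = 7.2 dBu.

7.2 dBu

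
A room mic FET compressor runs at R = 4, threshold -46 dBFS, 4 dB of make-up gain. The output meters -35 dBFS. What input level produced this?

Before make-up, the level was -35 − 4 = -39 dBFS.
The compressed level sits -39 − (-46) = 7 dB over threshold.
Undo the ratio: input overshoot = 7 × 4 = 28 dB, giving input = -18 dBFS.

-18 dBFS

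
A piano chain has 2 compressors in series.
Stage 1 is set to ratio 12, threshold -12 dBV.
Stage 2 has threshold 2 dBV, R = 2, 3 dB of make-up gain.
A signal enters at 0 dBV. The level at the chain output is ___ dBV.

-8 dBV

Stage 1: 12 dB above -12 dBV, reduced 12:1 to 1 dB above → -11 dBV.
Stage 2: -11 dBV ≤ 2 dBV, so stage 2 doesn't engage; make-up brings it to -8 dBV.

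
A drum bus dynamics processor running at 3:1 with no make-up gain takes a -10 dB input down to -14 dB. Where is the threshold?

Gain reduction = -10 − (-14) = 4 dB; output overshoot = GR / (R − 1) = 4 / 2 = 2 dB.
Threshold = output − output overshoot = -14 − 2 = -16 dB.

-16 dB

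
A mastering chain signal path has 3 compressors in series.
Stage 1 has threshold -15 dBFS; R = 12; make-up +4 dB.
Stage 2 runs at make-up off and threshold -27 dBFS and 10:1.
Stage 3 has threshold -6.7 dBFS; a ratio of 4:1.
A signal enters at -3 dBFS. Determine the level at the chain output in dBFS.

Stage 1: 12 dB above -15 dBFS, reduced 12:1 to 1 dB above → -14 dBFS; +4 dB make-up → -10 dBFS.
Stage 2: 17 dB above -27 dBFS, reduced 10:1 to 1.7 dB above → -25.3 dBFS.
Stage 3: -25.3 dBFS ≤ -6.7 dBFS, so stage 3 doesn't engage; output -25.3 dBFS.

-25.3 dBFS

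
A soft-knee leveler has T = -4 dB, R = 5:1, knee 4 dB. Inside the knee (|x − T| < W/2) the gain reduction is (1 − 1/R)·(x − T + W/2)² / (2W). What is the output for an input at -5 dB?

x − T + W/2 = -5 − (-4) + 2 = 1.
GR = (1 − 1/5) × 1² / 8 = 0.8 × 1 / 8 = 0.1 dB.
Output = -5 − 0.1 = -5.1 dB.

-5.1 dB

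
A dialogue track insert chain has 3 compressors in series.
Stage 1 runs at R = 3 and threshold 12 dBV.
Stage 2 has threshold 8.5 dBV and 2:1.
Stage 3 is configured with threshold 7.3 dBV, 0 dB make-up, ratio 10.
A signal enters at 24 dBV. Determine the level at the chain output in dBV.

Stage 1: 12 dB above 12 dBV, reduced 3:1 to 4 dB above → 16 dBV.
Stage 2: 16 dBV is 7.5 dB over 8.5 dBV; at 2:1 that becomes 3.75 dB over, giving 12.25 dBV.
Stage 3: overshoot 4.95 dB → 4.95/10 = 0.495 dB → 7.795 dBV.

7.795 dBV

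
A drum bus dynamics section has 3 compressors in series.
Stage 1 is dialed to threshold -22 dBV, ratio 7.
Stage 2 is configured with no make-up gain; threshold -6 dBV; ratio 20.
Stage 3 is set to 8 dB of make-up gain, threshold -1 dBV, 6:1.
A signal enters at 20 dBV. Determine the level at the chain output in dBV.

-8 dBV

Stage 1: 42 dB above -22 dBV, reduced 7:1 to 6 dB above → -16 dBV.
Stage 2: -16 dBV is at or below the -6 dBV threshold — no compression; output -16 dBV.
Stage 3: -16 dBV is at or below the -1 dBV threshold — no compression; make-up brings it to -8 dBV.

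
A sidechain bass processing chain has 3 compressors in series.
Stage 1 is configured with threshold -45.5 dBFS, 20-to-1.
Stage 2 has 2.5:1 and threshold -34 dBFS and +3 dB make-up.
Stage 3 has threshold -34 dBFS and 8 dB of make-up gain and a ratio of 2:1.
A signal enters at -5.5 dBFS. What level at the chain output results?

-32.5 dBFS

Stage 1: -5.5 dBFS is 40 dB over -45.5 dBFS; at 20:1 that becomes 2 dB over, giving -43.5 dBFS.
Stage 2: -43.5 dBFS ≤ -34 dBFS, so stage 2 doesn't engage; make-up brings it to -40.5 dBFS.
Stage 3: below threshold (-40.5 ≤ -34); passes unchanged; make-up brings it to -32.5 dBFS.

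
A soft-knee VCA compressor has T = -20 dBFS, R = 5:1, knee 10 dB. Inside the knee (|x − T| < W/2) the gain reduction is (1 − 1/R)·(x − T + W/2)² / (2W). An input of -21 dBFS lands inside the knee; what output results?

-21.64 dBFS

x − T + W/2 = -21 − (-20) + 5 = 4.
GR = (1 − 1/5) × 4² / 20 = 0.8 × 16 / 20 = 0.64 dB.
Output = -21 − 0.64 = -21.64 dBFS.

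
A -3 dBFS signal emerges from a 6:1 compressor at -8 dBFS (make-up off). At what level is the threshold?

-9 dBFS

Gain reduction = -3 − (-8) = 5 dB; output overshoot = GR / (R − 1) = 5 / 5 = 1 dB.
Threshold = output − output overshoot = -8 − 1 = -9 dBFS.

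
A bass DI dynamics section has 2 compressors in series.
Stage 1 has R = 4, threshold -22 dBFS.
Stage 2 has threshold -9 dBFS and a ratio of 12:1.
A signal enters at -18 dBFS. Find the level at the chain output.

Stage 1: overshoot 4 dB → 4/4 = 1 dB → -21 dBFS.
Stage 2: -21 dBFS is at or below the -9 dBFS threshold — no compression; output -21 dBFS.

-21 dBFS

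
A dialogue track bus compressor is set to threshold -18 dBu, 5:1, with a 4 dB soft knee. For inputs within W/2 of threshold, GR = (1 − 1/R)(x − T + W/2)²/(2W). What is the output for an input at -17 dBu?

-17.9 dBu

x − T + W/2 = -17 − (-18) + 2 = 3.
GR = (1 − 1/5) × 3² / 8 = 0.8 × 9 / 8 = 0.9 dB.
Output = -17 − 0.9 = -17.9 dBu.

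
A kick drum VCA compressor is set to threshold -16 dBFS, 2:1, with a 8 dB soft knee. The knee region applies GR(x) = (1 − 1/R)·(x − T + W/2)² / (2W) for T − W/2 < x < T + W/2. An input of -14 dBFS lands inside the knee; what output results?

x − T + W/2 = -14 − (-16) + 4 = 6.
GR = (1 − 1/2) × 6² / 16 = 0.5 × 36 / 16 = 1.125 dB.
Output = -14 − 1.125 = -15.125 dBFS.

-15.125 dBFS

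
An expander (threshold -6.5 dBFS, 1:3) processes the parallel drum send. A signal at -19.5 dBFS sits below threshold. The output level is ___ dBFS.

-45.5 dBFS

The input is 13 dB below the -6.5 dBFS threshold.
A 1:3 expander multiplies undershoot by 3: 13 × 3 = 39 dB below threshold.
Output = -6.5 − 39 = -45.5 dBFS.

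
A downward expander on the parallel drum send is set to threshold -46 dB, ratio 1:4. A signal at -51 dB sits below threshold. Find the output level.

Undershoot = (-46) − (-51) = 5 dB.
At 1:4, that expands to 20 dB under threshold.
Output = -46 − 20 = -66 dB.

-66 dB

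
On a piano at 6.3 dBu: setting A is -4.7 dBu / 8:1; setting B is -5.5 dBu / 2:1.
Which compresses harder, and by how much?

A: GR = 11 − 11/8 = 9.625 dB.
B: GR = 11.8 − 11.8/2 = 5.9 dB.
Difference: 3.725 dB in favour of A.

A, by 3.725 dB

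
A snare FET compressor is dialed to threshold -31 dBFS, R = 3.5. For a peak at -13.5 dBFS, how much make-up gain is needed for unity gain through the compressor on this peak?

Overshoot 17.5 dB → 17.5/3.5 = 5 dB after compression, so the compressed level is -31 + 5 = -26 dBFS.
Make-up = target − compressed = -13.5 − (-26) = 12.5 dB.

12.5 dB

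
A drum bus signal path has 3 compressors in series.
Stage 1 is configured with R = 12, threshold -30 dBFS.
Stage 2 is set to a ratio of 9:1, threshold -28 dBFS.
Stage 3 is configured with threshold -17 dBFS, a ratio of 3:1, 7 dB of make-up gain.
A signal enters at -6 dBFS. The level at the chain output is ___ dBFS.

Stage 1: -6 dBFS is 24 dB over -30 dBFS; at 12:1 that becomes 2 dB over, giving -28 dBFS.
Stage 2: -28 dBFS ≤ -28 dBFS, so stage 2 doesn't engage; output -28 dBFS.
Stage 3: -28 dBFS is at or below the -17 dBFS threshold — no compression; make-up brings it to -21 dBFS.

-21 dBFS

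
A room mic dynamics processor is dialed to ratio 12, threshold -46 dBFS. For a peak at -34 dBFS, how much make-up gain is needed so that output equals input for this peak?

11 dB

Overshoot 12 dB → 12/12 = 1 dB after compression, so the compressed level is -46 + 1 = -45 dBFS.
Make-up = target − compressed = -34 − (-45) = 11 dB.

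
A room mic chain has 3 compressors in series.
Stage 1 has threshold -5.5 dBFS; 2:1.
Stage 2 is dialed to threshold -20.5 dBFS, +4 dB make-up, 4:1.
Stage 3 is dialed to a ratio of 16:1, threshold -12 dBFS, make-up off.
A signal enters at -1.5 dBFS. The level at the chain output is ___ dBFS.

-12.25 dBFS

Stage 1: 4 dB above -5.5 dBFS, reduced 2:1 to 2 dB above → -3.5 dBFS.
Stage 2: overshoot 17 dB → 17/4 = 4.25 dB → -16.25 dBFS; +4 dB make-up → -12.25 dBFS.
Stage 3: -12.25 dBFS ≤ -12 dBFS, so stage 3 doesn't engage; output -12.25 dBFS.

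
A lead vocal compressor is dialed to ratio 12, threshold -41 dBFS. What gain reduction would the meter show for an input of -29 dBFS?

-29 dBFS exceeds the threshold by 12 dB.
After 12:1 compression the overshoot becomes 12/12 = 1 dB.
Gain reduction = 12 − 1 = 11 dB.

11 dB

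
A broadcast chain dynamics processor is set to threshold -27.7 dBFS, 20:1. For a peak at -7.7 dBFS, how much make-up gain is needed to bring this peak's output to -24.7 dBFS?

2 dB

Overshoot 20 dB → 20/20 = 1 dB after compression, so the compressed level is -27.7 + 1 = -26.7 dBFS.
Make-up = target − compressed = -24.7 − (-26.7) = 2 dB.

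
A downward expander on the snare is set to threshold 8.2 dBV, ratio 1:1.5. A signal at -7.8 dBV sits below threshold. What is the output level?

-15.8 dBV

The input is 16 dB below the 8.2 dBV threshold.
A 1:1.5 expander multiplies undershoot by 1.5: 16 × 1.5 = 24 dB below threshold.
Output = 8.2 − 24 = -15.8 dBV.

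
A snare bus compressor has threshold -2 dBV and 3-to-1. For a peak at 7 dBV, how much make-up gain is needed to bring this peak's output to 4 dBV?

Without make-up, output = threshold + overshoot/3 = -2 + 3 = 1 dBV.
Gap to target: 3 dB.

3 dB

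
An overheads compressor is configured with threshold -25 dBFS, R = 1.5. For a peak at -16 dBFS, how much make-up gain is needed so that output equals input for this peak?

3 dB

The peak compresses to -25 + 9/1.5 = -19 dBFS.
To reach -16 dBFS requires -16 − (-19) = 3 dB of make-up.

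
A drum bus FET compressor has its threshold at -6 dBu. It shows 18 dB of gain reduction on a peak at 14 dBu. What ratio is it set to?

10:1

Input overshoot = 14 − (-6) = 20 dB.
Output overshoot = 20 − 18 = 2 dB.
Ratio = input overshoot / output overshoot = 20 / 2 = 10.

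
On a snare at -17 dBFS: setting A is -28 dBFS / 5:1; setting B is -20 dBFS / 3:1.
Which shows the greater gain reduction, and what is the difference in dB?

A: overshoot 11 dB → output overshoot 2.2 dB → GR 8.8 dB.
B: overshoot 3 dB → output overshoot 1 dB → GR 2 dB.
Difference: 6.8 dB in favour of A.

A, by 6.8 dB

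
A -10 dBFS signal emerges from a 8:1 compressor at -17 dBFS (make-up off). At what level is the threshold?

Let T be the threshold. Output overshoot = (input overshoot)/R, so -17 − T = (-10 − T)/8.
8·(-17 − T) = -10 − T → 7·T = -136 − (-10) = -126.
T = -126/7 = -18 dBFS.

-18 dBFS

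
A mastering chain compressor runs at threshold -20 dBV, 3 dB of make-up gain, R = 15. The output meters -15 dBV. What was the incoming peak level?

Remove make-up: -15 − 3 = -18 dBV.
The compressed level sits -18 − (-20) = 2 dB over threshold.
Before 15:1 compression the overshoot was 2 × 15 = 30 dB, so input = -20 + 30 = 10 dBV.

10 dBV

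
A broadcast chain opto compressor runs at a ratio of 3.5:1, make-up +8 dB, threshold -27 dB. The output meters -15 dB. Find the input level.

-13 dB

Stripping the +8 dB make-up gives -23 dB at the gain stage.
The compressed level sits -23 − (-27) = 4 dB over threshold.
Input overshoot = R × output overshoot = 14 dB → input = -27 + 14 = -13 dB.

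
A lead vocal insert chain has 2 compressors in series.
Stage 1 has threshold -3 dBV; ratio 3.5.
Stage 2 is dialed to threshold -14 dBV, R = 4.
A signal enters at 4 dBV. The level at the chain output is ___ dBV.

-10.75 dBV

Stage 1: 4 dBV is 7 dB over -3 dBV; at 3.5:1 that becomes 2 dB over, giving -1 dBV.
Stage 2: 13 dB above -14 dBV, reduced 4:1 to 3.25 dB above → -10.75 dBV.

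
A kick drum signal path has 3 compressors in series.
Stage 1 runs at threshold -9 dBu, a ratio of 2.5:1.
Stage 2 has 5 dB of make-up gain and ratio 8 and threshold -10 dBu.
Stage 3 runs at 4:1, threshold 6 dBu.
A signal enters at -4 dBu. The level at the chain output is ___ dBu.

Stage 1: 5 dB above -9 dBu, reduced 2.5:1 to 2 dB above → -7 dBu.
Stage 2: 3 dB above -10 dBu, reduced 8:1 to 0.375 dB above → -9.625 dBu; +5 dB make-up → -4.625 dBu.
Stage 3: -4.625 dBu is at or below the 6 dBu threshold — no compression; output -4.625 dBu.

-4.625 dBu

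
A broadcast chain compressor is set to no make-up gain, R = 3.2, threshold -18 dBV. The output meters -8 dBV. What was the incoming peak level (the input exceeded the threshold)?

14 dBV

Post-compression overshoot = -8 − (-18) = 10 dB.
Before 3.2:1 compression the overshoot was 10 × 3.2 = 32 dB, so input = -18 + 32 = 14 dBV.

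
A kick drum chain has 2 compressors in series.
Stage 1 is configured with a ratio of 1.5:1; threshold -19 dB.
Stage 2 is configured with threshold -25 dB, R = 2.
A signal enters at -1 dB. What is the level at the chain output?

Stage 1: 18 dB above -19 dB, reduced 1.5:1 to 12 dB above → -7 dB.
Stage 2: 18 dB above -25 dB, reduced 2:1 to 9 dB above → -16 dB.

-16 dB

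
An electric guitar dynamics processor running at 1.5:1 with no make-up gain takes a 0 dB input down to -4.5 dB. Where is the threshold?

-13.5 dB

Let T be the threshold. Output overshoot = (input overshoot)/R, so -4.5 − T = (0 − T)/1.5.
1.5·(-4.5 − T) = 0 − T → 0.5·T = -6.75 − 0 = -6.75.
T = -6.75/0.5 = -13.5 dB.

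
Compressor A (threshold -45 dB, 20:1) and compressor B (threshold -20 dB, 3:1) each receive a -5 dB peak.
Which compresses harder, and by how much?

A, by 28 dB

A: GR = 40 − 40/20 = 38 dB.
B: GR = 15 − 15/3 = 10 dB.
A applies 28 dB more gain reduction.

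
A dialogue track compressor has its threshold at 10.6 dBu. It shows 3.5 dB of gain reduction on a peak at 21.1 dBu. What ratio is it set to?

1.5:1

Input overshoot = 21.1 − 10.6 = 10.5 dB.
Output overshoot = 10.5 − 3.5 = 7 dB.
Ratio = input overshoot / output overshoot = 10.5 / 7 = 1.5.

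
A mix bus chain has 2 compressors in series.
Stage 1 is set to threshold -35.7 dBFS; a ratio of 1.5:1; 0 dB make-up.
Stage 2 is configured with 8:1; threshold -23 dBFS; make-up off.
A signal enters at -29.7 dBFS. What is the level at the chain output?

-31.7 dBFS

Stage 1: -29.7 dBFS is 6 dB over -35.7 dBFS; at 1.5:1 that becomes 4 dB over, giving -31.7 dBFS.
Stage 2: -31.7 dBFS ≤ -23 dBFS, so stage 2 doesn't engage; output -31.7 dBFS.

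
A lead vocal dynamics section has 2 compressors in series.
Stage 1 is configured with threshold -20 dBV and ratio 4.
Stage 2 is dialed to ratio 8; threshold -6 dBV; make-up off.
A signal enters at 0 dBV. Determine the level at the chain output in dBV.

Stage 1: 20 dB above -20 dBV, reduced 4:1 to 5 dB above → -15 dBV.
Stage 2: below threshold (-15 ≤ -6); passes unchanged; output -15 dBV.

-15 dBV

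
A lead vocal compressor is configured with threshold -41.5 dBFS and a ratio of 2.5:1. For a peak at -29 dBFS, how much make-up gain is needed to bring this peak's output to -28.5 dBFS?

Without make-up, output = threshold + overshoot/2.5 = -41.5 + 5 = -36.5 dBFS.
Gap to target: 8 dB.

8 dB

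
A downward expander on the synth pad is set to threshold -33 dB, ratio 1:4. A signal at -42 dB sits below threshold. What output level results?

Undershoot = (-33) − (-42) = 9 dB.
At 1:4, that expands to 36 dB under threshold.
Output = -33 − 36 = -69 dB.

-69 dB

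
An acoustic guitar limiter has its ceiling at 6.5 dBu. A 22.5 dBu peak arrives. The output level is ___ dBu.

6.5 dBu

The limiter clamps the peak to its 6.5 dBu ceiling.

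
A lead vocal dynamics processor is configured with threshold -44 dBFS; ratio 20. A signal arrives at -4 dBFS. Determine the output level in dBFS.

Overshoot: -4 − (-44) = 40 dB.
20:1 compression reduces that to 40/20 = 2 dB over.
Output = -44 + 2 = -42 dBFS.

-42 dBFS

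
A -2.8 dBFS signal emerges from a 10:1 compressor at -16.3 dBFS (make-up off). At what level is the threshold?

Let T be the threshold. Output overshoot = (input overshoot)/R, so -16.3 − T = (-2.8 − T)/10.
10·(-16.3 − T) = -2.8 − T → 9·T = -163 − (-2.8) = -160.2.
T = -160.2/9 = -17.8 dBFS.

-17.8 dBFS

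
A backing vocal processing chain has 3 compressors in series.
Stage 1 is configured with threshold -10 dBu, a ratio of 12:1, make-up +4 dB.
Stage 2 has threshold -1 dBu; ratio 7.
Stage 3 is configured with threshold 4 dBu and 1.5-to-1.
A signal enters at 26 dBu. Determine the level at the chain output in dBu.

Stage 1: 26 dBu is 36 dB over -10 dBu; at 12:1 that becomes 3 dB over, giving -7 dBu; +4 dB make-up → -3 dBu.
Stage 2: below threshold (-3 ≤ -1); passes unchanged; output -3 dBu.
Stage 3: -3 dBu is at or below the 4 dBu threshold — no compression; output -3 dBu.

-3 dBu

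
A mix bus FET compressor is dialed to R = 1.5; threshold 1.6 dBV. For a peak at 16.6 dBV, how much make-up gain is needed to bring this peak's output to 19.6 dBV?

Without make-up, output = threshold + overshoot/1.5 = 1.6 + 10 = 11.6 dBV.
Gap to target: 8 dB.

8 dB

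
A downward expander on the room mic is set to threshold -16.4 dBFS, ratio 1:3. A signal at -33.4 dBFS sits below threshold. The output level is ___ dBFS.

-67.4 dBFS

Below threshold, a 1:3 expander applies gain = (3−1)×(T − x) of attenuation.
(3−1) × 17 = 34 dB, so output = -33.4 − 34 = -67.4 dBFS.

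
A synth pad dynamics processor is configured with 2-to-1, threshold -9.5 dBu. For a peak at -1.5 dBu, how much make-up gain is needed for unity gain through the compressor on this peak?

The peak compresses to -9.5 + 8/2 = -5.5 dBu.
To reach -1.5 dBu requires -1.5 − (-5.5) = 4 dB of make-up.

4 dB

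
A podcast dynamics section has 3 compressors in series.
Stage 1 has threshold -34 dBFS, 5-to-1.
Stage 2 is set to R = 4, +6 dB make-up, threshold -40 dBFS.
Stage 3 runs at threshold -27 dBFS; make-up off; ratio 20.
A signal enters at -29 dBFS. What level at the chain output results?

Stage 1: 5 dB above -34 dBFS, reduced 5:1 to 1 dB above → -33 dBFS.
Stage 2: overshoot 7 dB → 7/4 = 1.75 dB → -38.25 dBFS; +6 dB make-up → -32.25 dBFS.
Stage 3: below threshold (-32.25 ≤ -27); passes unchanged; output -32.25 dBFS.

-32.25 dBFS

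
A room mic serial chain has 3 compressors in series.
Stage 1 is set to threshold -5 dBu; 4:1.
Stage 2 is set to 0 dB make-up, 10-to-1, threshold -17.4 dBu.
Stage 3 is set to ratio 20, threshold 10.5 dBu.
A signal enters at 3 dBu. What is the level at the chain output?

Stage 1: 3 dBu is 8 dB over -5 dBu; at 4:1 that becomes 2 dB over, giving -3 dBu.
Stage 2: 14.4 dB above -17.4 dBu, reduced 10:1 to 1.44 dB above → -15.96 dBu.
Stage 3: -15.96 dBu ≤ 10.5 dBu, so stage 3 doesn't engage; output -15.96 dBu.

-15.96 dBu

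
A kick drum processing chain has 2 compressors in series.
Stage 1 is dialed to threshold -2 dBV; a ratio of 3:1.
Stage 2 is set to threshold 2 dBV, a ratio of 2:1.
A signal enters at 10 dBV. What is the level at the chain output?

Stage 1: 10 dBV is 12 dB over -2 dBV; at 3:1 that becomes 4 dB over, giving 2 dBV.
Stage 2: 2 dBV ≤ 2 dBV, so stage 2 doesn't engage; output 2 dBV.

2 dBV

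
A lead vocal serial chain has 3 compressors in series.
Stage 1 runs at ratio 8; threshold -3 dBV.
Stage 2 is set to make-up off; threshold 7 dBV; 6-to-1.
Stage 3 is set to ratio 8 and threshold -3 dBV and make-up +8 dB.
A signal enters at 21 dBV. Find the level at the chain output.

5.375 dBV

Stage 1: 21 dBV is 24 dB over -3 dBV; at 8:1 that becomes 3 dB over, giving 0 dBV.
Stage 2: 0 dBV ≤ 7 dBV, so stage 2 doesn't engage; output 0 dBV.
Stage 3: 3 dB above -3 dBV, reduced 8:1 to 0.375 dB above → -2.625 dBV; +8 dB make-up → 5.375 dBV.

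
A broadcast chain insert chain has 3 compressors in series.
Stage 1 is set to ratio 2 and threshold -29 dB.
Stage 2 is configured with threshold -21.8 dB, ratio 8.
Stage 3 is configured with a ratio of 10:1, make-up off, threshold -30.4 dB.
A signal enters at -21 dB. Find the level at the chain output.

Stage 1: -21 dB is 8 dB over -29 dB; at 2:1 that becomes 4 dB over, giving -25 dB.
Stage 2: -25 dB is at or below the -21.8 dB threshold — no compression; output -25 dB.
Stage 3: overshoot 5.4 dB → 5.4/10 = 0.54 dB → -29.86 dB.

-29.86 dB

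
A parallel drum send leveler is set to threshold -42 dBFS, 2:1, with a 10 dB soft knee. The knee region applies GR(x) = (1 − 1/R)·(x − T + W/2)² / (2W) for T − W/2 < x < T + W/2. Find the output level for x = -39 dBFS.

-40.6 dBFS

x − T + W/2 = -39 − (-42) + 5 = 8.
GR = (1 − 1/2) × 8² / 20 = 0.5 × 64 / 20 = 1.6 dB.
Output = -39 − 1.6 = -40.6 dBFS.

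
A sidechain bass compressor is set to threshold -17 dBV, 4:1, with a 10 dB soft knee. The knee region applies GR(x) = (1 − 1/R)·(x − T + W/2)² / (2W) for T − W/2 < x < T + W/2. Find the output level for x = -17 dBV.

x − T + W/2 = -17 − (-17) + 5 = 5.
GR = (1 − 1/4) × 5² / 20 = 0.75 × 25 / 20 = 0.9375 dB.
Output = -17 − 0.9375 = -17.9375 dBV.

-17.9375 dBV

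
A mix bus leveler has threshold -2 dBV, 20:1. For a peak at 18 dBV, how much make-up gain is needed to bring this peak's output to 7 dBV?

Without make-up, output = threshold + overshoot/20 = -2 + 1 = -1 dBV.
Gap to target: 8 dB.

8 dB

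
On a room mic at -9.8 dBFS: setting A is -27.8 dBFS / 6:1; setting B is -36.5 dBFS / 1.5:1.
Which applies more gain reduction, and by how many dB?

A, by 6.1 dB

A: overshoot 18 dB → output overshoot 3 dB → GR 15 dB.
B: overshoot 26.7 dB → output overshoot 17.8 dB → GR 8.9 dB.
Difference: 6.1 dB in favour of A.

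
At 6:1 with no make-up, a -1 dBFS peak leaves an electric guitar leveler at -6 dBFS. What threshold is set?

Input is 6 dB above T (since output overshoot × R = input overshoot: (-6 − T)·6 = -1 − T gives T = -7 dBFS).
Check: -7 + (-1 − (-7))/6 = -7 + 1 = -6 dBFS. ✓

-7 dBFS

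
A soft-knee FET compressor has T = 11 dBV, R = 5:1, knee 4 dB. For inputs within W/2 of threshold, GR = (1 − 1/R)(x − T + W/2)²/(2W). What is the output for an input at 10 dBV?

x − T + W/2 = 10 − 11 + 2 = 1.
GR = (1 − 1/5) × 1² / 8 = 0.8 × 1 / 8 = 0.1 dB.
Output = 10 − 0.1 = 9.9 dBV.

9.9 dBV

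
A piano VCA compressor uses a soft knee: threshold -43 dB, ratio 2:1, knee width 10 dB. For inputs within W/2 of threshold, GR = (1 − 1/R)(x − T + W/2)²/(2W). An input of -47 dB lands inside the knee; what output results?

x − T + W/2 = -47 − (-43) + 5 = 1.
GR = (1 − 1/2) × 1² / 20 = 0.5 × 1 / 20 = 0.025 dB.
Output = -47 − 0.025 = -47.025 dB.

-47.025 dB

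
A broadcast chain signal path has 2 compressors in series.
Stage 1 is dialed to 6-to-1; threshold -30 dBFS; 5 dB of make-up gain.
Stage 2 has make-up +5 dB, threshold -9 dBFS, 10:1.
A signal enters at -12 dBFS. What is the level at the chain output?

-17 dBFS

Stage 1: overshoot 18 dB → 18/6 = 3 dB → -27 dBFS; +5 dB make-up → -22 dBFS.
Stage 2: below threshold (-22 ≤ -9); passes unchanged; make-up brings it to -17 dBFS.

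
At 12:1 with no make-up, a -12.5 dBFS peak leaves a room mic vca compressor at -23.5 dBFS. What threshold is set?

Let T be the threshold. Output overshoot = (input overshoot)/R, so -23.5 − T = (-12.5 − T)/12.
12·(-23.5 − T) = -12.5 − T → 11·T = -282 − (-12.5) = -269.5.
T = -269.5/11 = -24.5 dBFS.

-24.5 dBFS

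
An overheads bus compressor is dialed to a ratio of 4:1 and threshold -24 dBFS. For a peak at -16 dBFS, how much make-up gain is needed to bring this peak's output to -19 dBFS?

3 dB

Overshoot 8 dB → 8/4 = 2 dB after compression, so the compressed level is -24 + 2 = -22 dBFS.
Make-up = target − compressed = -19 − (-22) = 3 dB.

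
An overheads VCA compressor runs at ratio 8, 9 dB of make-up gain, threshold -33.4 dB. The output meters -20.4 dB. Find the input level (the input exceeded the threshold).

-1.4 dB

Remove make-up: -20.4 − 9 = -29.4 dB.
Post-compression overshoot = -29.4 − (-33.4) = 4 dB.
Before 8:1 compression the overshoot was 4 × 8 = 32 dB, so input = -33.4 + 32 = -1.4 dB.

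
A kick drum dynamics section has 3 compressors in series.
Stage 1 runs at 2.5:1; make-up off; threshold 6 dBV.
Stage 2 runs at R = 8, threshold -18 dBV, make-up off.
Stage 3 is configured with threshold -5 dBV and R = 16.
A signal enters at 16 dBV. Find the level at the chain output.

-14.5 dBV

Stage 1: 10 dB above 6 dBV, reduced 2.5:1 to 4 dB above → 10 dBV.
Stage 2: overshoot 28 dB → 28/8 = 3.5 dB → -14.5 dBV.
Stage 3: -14.5 dBV ≤ -5 dBV, so stage 3 doesn't engage; output -14.5 dBV.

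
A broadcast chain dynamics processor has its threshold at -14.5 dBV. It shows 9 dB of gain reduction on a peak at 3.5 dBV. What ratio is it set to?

2:1

Input overshoot = 3.5 − (-14.5) = 18 dB.
Output overshoot = 18 − 9 = 9 dB.
Ratio = input overshoot / output overshoot = 18 / 9 = 2.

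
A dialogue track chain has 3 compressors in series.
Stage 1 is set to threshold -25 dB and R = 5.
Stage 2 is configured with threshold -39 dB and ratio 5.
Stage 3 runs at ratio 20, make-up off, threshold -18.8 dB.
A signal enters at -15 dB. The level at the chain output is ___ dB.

-35.8 dB

Stage 1: 10 dB above -25 dB, reduced 5:1 to 2 dB above → -23 dB.
Stage 2: -23 dB is 16 dB over -39 dB; at 5:1 that becomes 3.2 dB over, giving -35.8 dB.
Stage 3: -35.8 dB is at or below the -18.8 dB threshold — no compression; output -35.8 dB.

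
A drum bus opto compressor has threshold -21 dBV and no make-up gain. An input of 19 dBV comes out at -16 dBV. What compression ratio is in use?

Input overshoot = 19 − (-21) = 40 dB; output overshoot = -16 − (-21) = 5 dB.
Ratio = 40 / 5 = 8.

8:1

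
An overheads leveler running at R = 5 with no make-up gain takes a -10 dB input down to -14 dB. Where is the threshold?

Let T be the threshold. Output overshoot = (input overshoot)/R, so -14 − T = (-10 − T)/5.
5·(-14 − T) = -10 − T → 4·T = -70 − (-10) = -60.
T = -60/4 = -15 dB.

-15 dB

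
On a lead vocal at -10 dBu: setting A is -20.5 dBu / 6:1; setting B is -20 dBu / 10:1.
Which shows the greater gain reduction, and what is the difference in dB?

B, by 0.25 dB

A: GR = 10.5 − 10.5/6 = 8.75 dB.
B: GR = 10 − 10/10 = 9 dB.
B reduces 0.25 dB more.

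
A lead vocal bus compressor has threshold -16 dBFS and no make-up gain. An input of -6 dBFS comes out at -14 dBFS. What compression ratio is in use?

Input overshoot = -6 − (-16) = 10 dB; output overshoot = -14 − (-16) = 2 dB.
Ratio = 10 / 2 = 5.

5:1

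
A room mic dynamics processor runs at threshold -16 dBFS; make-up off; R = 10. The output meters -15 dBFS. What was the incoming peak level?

Post-compression overshoot = -15 − (-16) = 1 dB.
Undo the ratio: input overshoot = 1 × 10 = 10 dB, giving input = -6 dBFS.

-6 dBFS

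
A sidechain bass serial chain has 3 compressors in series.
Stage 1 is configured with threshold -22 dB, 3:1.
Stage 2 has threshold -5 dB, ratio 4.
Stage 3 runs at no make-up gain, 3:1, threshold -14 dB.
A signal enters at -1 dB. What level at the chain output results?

Stage 1: 21 dB above -22 dB, reduced 3:1 to 7 dB above → -15 dB.
Stage 2: -15 dB ≤ -5 dB, so stage 2 doesn't engage; output -15 dB.
Stage 3: -15 dB ≤ -14 dB, so stage 3 doesn't engage; output -15 dB.

-15 dB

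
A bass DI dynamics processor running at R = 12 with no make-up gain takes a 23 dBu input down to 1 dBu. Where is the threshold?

Let T be the threshold. Output overshoot = (input overshoot)/R, so 1 − T = (23 − T)/12.
12·(1 − T) = 23 − T → 11·T = 12 − 23 = -11.
T = -11/11 = -1 dBu.

-1 dBu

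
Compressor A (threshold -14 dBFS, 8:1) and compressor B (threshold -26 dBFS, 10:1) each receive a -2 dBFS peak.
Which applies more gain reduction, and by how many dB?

A: 12 dB over, compressed to 1.5 dB over, so 10.5 dB of GR.
B: 24 dB over, compressed to 2.4 dB over, so 21.6 dB of GR.
Difference: 11.1 dB in favour of B.

B, by 11.1 dB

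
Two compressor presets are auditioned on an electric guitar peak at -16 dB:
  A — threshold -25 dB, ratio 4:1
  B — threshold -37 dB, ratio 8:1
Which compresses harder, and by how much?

A: GR = 9 − 9/4 = 6.75 dB.
B: GR = 21 − 21/8 = 18.375 dB.
Difference: 11.625 dB in favour of B.

B, by 11.625 dB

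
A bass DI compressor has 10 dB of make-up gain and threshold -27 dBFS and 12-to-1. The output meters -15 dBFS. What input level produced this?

-3 dBFS

Remove make-up: -15 − 10 = -25 dBFS.
That's 2 dB above the -27 dBFS threshold.
Before 12:1 compression the overshoot was 2 × 12 = 24 dB, so input = -27 + 24 = -3 dBFS.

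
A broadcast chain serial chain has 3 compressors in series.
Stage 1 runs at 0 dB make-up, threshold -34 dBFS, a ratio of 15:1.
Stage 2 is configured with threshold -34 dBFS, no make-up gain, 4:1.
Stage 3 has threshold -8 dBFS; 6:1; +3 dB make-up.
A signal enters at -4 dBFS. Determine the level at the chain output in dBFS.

Stage 1: overshoot 30 dB → 30/15 = 2 dB → -32 dBFS.
Stage 2: -32 dBFS is 2 dB over -34 dBFS; at 4:1 that becomes 0.5 dB over, giving -33.5 dBFS.
Stage 3: -33.5 dBFS ≤ -8 dBFS, so stage 3 doesn't engage; make-up brings it to -30.5 dBFS.

-30.5 dBFS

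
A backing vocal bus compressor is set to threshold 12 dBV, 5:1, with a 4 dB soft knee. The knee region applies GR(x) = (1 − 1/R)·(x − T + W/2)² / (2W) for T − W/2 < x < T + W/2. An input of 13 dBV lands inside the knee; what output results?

x − T + W/2 = 13 − 12 + 2 = 3.
GR = (1 − 1/5) × 3² / 8 = 0.8 × 9 / 8 = 0.9 dB.
Output = 13 − 0.9 = 12.1 dBV.

12.1 dBV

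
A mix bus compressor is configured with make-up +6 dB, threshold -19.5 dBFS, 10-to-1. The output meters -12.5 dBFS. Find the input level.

Remove make-up: -12.5 − 6 = -18.5 dBFS.
The compressed level sits -18.5 − (-19.5) = 1 dB over threshold.
Before 10:1 compression the overshoot was 1 × 10 = 10 dB, so input = -19.5 + 10 = -9.5 dBFS.

-9.5 dBFS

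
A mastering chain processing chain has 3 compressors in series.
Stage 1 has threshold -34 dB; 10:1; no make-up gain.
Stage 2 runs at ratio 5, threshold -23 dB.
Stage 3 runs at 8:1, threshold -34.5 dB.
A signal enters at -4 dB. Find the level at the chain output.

-34.0625 dB

Stage 1: 30 dB above -34 dB, reduced 10:1 to 3 dB above → -31 dB.
Stage 2: -31 dB is at or below the -23 dB threshold — no compression; output -31 dB.
Stage 3: 3.5 dB above -34.5 dB, reduced 8:1 to 0.4375 dB above → -34.0625 dB.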